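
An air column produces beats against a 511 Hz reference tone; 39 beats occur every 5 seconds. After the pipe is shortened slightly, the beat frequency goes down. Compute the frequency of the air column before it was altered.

Beat frequency = 39/5 = 7.8 Hz.
|f − 511| = 7.8, so the air column was at either 503.2 Hz or 518.8 Hz.
A shorter pipe has a higher fundamental; the adjustment raises the air column's frequency.
The beat rate fell, so the adjustment moved the air column toward 511 Hz — it must have started below the reference.

503.2 Hz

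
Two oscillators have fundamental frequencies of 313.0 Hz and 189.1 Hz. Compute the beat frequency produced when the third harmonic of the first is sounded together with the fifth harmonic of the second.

Third harmonic of the first: 3·313.0 = 939.0 Hz.
Fifth harmonic of the second: 5·189.1 = 945.5 Hz.
f_beat = |939.0 − 945.5| = 6.5 Hz.

6.5 Hz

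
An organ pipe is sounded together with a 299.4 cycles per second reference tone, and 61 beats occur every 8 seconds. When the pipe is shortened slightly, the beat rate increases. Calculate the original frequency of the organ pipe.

307.025 Hz

Beat frequency = 61/8 = 7.625 Hz.
|f − 299.4| = 7.625, so the organ pipe was at either 291.775 Hz or 307.025 Hz.
A shorter pipe has a higher fundamental; the adjustment raises the organ pipe's frequency.
The beat rate rose, so the adjustment moved the organ pipe further from 299.4 Hz — it was already above the reference.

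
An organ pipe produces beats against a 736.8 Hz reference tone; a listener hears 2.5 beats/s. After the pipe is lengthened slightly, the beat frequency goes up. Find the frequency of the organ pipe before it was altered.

734.3 Hz

|f − 736.8| = 2.5, so the organ pipe was at either 734.3 Hz or 739.3 Hz.
A longer pipe has a lower fundamental; the adjustment lowers the organ pipe's frequency.
The beat rate rose, so the adjustment moved the organ pipe further from 736.8 Hz — it was already below the reference.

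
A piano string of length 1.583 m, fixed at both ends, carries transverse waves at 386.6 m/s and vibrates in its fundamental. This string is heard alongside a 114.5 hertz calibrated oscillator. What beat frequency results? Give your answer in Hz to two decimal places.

For a string fixed at both ends, f_n = n·v/(2L) = 1·386.6/(2·1.583) = 122.1099 Hz.
f_beat = |122.1099 − 114.5| = 7.61 Hz.

7.61 Hz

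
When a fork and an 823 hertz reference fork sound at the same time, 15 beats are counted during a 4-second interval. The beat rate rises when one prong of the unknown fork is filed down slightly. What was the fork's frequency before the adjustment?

Beat frequency = 15/4 = 3.75 Hz.
|f − 823| = 3.75, so the fork was at either 819.25 Hz or 826.75 Hz.
Filing a prong removes mass and raises the fork's frequency; the adjustment raises the fork's frequency.
The beat rate rose, so the adjustment moved the fork further from 823 Hz — it was already above the reference.

826.75 Hz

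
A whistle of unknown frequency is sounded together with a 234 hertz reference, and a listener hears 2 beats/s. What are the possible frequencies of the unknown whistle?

232 Hz or 236 Hz

|f − 234| = 2, so f = 234 ± 2.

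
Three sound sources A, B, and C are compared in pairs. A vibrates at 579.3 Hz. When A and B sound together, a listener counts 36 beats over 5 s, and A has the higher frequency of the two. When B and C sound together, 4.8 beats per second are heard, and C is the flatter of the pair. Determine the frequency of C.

567.3 Hz

A–B: Beat frequency = 36/5 = 7.2 Hz.
B is below A, so f_B = 579.3 − 7.2 = 572.1 Hz.
C is below B, so f_C = 572.1 − 4.8 = 567.3 Hz.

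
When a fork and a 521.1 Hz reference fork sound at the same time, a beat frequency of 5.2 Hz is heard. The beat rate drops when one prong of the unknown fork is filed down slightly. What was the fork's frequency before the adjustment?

|f − 521.1| = 5.2, so the fork was at either 515.9 Hz or 526.3 Hz.
Filing a prong removes mass and raises the fork's frequency; the adjustment raises the fork's frequency.
The beat rate fell, so the adjustment moved the fork toward 521.1 Hz — it must have started below the reference.

515.9 Hz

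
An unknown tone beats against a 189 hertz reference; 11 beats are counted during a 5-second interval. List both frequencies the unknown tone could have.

Beat frequency = 11/5 = 2.2 Hz.
|f − 189| = 2.2, so f = 189 ± 2.2.

186.8 Hz or 191.2 Hz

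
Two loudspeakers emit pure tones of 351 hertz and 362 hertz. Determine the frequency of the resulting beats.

11 Hz

Beats arise from superposition of two nearby frequencies; the beat rate is |f₁ − f₂|.
|351 − 362| = 11 Hz.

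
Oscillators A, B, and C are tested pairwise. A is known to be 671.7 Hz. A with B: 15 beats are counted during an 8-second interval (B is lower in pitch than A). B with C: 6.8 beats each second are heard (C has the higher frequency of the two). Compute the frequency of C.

A–B: Beat frequency = 15/8 = 1.875 Hz.
B is below A, so f_B = 671.7 − 1.875 = 669.825 Hz.
C is above B, so f_C = 669.825 + 6.8 = 676.625 Hz.

676.625 Hz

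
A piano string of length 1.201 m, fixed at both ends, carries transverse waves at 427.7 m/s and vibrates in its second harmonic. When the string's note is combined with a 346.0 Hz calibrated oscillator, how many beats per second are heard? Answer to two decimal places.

For a string fixed at both ends, f_n = n·v/(2L) = 2·427.7/(2·1.201) = 356.1199 Hz.
f_beat = |356.1199 − 346.0| = 10.12 Hz.

10.12 Hz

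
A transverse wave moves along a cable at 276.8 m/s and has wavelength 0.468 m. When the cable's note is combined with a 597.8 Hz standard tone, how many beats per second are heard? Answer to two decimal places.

6.35 Hz

Source frequency f = v/λ = 276.8/0.468 = 591.4530 Hz.
f_beat = |591.4530 − 597.8| = 6.35 Hz.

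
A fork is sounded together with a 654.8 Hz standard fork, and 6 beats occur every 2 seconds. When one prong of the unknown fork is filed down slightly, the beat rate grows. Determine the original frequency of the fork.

Beat frequency = 6/2 = 3 Hz.
|f − 654.8| = 3, so the fork was at either 651.8 Hz or 657.8 Hz.
Filing a prong removes mass and raises the fork's frequency; the adjustment raises the fork's frequency.
The beat rate rose, so the adjustment moved the fork further from 654.8 Hz — it was already above the reference.

657.8 Hz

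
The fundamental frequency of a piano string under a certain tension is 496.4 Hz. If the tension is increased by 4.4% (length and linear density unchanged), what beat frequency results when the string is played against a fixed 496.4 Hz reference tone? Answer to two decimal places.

For a string, f ∝ √T, so the new frequency is 496.4·√1.044 = 507.2032 Hz.
f_beat = |507.2032 − 496.4| = 10.80 Hz.

10.80 Hz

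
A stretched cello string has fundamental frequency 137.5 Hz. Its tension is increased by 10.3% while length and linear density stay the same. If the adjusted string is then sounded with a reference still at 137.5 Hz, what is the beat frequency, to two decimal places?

6.91 Hz

For a string, f ∝ √T, so the new frequency is 137.5·√1.103 = 144.4077 Hz.
f_beat = |144.4077 − 137.5| = 6.91 Hz.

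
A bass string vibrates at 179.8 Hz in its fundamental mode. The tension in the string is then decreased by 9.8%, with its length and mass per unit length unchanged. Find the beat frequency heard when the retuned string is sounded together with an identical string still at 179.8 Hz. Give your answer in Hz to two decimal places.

For a string, f ∝ √T, so the new frequency is 179.8·√0.902 = 170.7627 Hz.
f_beat = |170.7627 − 179.8| = 9.04 Hz.

9.04 Hz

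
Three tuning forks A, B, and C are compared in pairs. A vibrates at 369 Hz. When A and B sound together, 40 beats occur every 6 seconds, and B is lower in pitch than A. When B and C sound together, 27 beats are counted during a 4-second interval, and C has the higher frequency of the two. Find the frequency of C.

A–B: Beat frequency = 40/6 = 6.6667 Hz.
B is below A, so f_B = 369 − 6.6667 = 362.3333 Hz.
B–C: Beat frequency = 27/4 = 6.75 Hz.
C is above B, so f_C = 362.3333 + 6.75 = 369.0833 Hz.

369.0833 Hz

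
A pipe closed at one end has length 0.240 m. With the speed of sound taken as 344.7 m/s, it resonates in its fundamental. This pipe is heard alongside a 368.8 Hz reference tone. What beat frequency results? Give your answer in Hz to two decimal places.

9.74 Hz

Closed pipe (odd harmonics): f_n = n·v/(4L) = 1·344.7/(4·0.240) = 359.0625 Hz.
f_beat = |359.0625 − 368.8| = 9.74 Hz.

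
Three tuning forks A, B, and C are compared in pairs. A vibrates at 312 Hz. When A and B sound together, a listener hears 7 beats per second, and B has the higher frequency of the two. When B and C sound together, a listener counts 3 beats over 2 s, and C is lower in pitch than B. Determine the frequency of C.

B is above A, so f_B = 312 + 7 = 319 Hz.
B–C: Beat frequency = 3/2 = 1.5 Hz.
C is below B, so f_C = 319 − 1.5 = 317.5 Hz.

317.5 Hz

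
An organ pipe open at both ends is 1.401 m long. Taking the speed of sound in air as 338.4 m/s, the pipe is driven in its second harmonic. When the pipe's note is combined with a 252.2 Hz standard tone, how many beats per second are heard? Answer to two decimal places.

10.66 Hz

Open pipe: f_n = n·v/(2L) = 2·338.4/(2·1.401) = 241.5418 Hz.
f_beat = |241.5418 − 252.2| = 10.66 Hz.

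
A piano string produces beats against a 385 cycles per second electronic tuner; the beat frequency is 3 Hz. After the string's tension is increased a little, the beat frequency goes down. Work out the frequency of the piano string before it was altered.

|f − 385| = 3, so the piano string was at either 382 Hz or 388 Hz.
Higher tension means higher frequency; the adjustment raises the piano string's frequency.
The beat rate fell, so the adjustment moved the piano string toward 385 Hz — it must have started below the reference.

382 Hz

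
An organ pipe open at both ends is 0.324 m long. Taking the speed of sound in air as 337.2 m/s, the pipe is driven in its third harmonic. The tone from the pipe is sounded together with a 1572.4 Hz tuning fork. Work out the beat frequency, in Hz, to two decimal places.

Open pipe: f_n = n·v/(2L) = 3·337.2/(2·0.324) = 1561.1111 Hz.
f_beat = |1561.1111 − 1572.4| = 11.29 Hz.

11.29 Hz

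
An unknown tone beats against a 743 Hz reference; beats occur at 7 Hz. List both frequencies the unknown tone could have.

|f − 743| = 7, so f = 743 ± 7.

736 Hz or 750 Hz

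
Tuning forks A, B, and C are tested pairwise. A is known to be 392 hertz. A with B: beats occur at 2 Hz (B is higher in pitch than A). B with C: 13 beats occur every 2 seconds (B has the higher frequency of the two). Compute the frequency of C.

387.5 Hz

B is above A, so f_B = 392 + 2 = 394 Hz.
B–C: Beat frequency = 13/2 = 6.5 Hz.
C is below B, so f_C = 394 − 6.5 = 387.5 Hz.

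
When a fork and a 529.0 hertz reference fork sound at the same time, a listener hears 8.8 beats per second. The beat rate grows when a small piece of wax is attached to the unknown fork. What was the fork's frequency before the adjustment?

520.2 Hz

|f − 529.0| = 8.8, so the fork was at either 520.2 Hz or 537.8 Hz.
Loading a fork with wax lowers its frequency; the adjustment lowers the fork's frequency.
The beat rate rose, so the adjustment moved the fork further from 529.0 Hz — it was already below the reference.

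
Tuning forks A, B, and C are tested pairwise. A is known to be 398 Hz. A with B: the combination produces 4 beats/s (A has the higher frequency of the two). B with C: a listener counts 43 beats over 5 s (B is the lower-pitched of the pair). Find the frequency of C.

B is below A, so f_B = 398 − 4 = 394 Hz.
B–C: Beat frequency = 43/5 = 8.6 Hz.
C is above B, so f_C = 394 + 8.6 = 402.6 Hz.

402.6 Hz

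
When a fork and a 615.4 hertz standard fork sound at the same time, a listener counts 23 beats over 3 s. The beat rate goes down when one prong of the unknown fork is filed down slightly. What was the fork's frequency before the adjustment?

607.7333 Hz

Beat frequency = 23/3 = 7.6667 Hz.
|f − 615.4| = 7.6667, so the fork was at either 607.7333 Hz or 623.0667 Hz.
Filing a prong removes mass and raises the fork's frequency; the adjustment raises the fork's frequency.
The beat rate fell, so the adjustment moved the fork toward 615.4 Hz — it must have started below the reference.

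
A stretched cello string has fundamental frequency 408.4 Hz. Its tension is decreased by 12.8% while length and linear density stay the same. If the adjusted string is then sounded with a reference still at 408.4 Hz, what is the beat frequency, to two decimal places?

27.03 Hz

For a string, f ∝ √T, so the new frequency is 408.4·√0.872 = 381.3678 Hz.
f_beat = |381.3678 − 408.4| = 27.03 Hz.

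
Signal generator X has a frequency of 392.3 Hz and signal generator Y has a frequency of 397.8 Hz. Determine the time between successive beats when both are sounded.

f_beat = |392.3 − 397.8| = 5.5 Hz.
Beat period T = 1 / f_beat = 1 / 5.5 s.

0.182 s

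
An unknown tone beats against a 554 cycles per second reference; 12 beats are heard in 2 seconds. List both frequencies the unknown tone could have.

Beat frequency = 12/2 = 6 Hz.
|f − 554| = 6, so f = 554 ± 6.

548 Hz or 560 Hz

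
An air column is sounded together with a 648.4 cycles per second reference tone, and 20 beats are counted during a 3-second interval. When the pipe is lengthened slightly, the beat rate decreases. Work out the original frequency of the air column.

655.0667 Hz

Beat frequency = 20/3 = 6.6667 Hz.
|f − 648.4| = 6.6667, so the air column was at either 641.7333 Hz or 655.0667 Hz.
A longer pipe has a lower fundamental; the adjustment lowers the air column's frequency.
The beat rate fell, so the adjustment moved the air column toward 648.4 Hz — it must have started above the reference.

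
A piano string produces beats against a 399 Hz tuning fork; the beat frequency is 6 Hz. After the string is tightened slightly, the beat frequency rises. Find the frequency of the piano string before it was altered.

|f − 399| = 6, so the piano string was at either 393 Hz or 405 Hz.
Increasing tension raises a string's frequency; the adjustment raises the piano string's frequency.
The beat rate rose, so the adjustment moved the piano string further from 399 Hz — it was already above the reference.

405 Hz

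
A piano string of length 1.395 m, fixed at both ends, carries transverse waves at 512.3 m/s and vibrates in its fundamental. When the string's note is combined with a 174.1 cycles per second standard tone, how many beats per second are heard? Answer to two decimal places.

For a string fixed at both ends, f_n = n·v/(2L) = 1·512.3/(2·1.395) = 183.6201 Hz.
f_beat = |183.6201 − 174.1| = 9.52 Hz.

9.52 Hz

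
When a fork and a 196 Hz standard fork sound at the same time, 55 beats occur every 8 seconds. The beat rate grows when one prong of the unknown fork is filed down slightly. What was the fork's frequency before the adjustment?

Beat frequency = 55/8 = 6.875 Hz.
|f − 196| = 6.875, so the fork was at either 189.125 Hz or 202.875 Hz.
Filing a prong removes mass and raises the fork's frequency; the adjustment raises the fork's frequency.
The beat rate rose, so the adjustment moved the fork further from 196 Hz — it was already above the reference.

202.875 Hz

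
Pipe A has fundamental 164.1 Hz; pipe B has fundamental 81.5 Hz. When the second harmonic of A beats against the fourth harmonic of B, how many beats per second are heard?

2.2 Hz

Second harmonic of the first: 2·164.1 = 328.2 Hz.
Fourth harmonic of the second: 4·81.5 = 326.0 Hz.
f_beat = |328.2 − 326.0| = 2.2 Hz.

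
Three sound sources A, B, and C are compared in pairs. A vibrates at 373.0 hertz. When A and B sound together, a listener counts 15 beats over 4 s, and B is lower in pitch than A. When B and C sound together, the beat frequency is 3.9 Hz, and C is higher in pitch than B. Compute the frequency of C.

373.15 Hz

A–B: Beat frequency = 15/4 = 3.75 Hz.
B is below A, so f_B = 373.0 − 3.75 = 369.25 Hz.
C is above B, so f_C = 369.25 + 3.9 = 373.15 Hz.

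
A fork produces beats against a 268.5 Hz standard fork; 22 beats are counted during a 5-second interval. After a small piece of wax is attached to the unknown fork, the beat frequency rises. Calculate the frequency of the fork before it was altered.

264.1 Hz

Beat frequency = 22/5 = 4.4 Hz.
|f − 268.5| = 4.4, so the fork was at either 264.1 Hz or 272.9 Hz.
Loading a fork with wax lowers its frequency; the adjustment lowers the fork's frequency.
The beat rate rose, so the adjustment moved the fork further from 268.5 Hz — it was already below the reference.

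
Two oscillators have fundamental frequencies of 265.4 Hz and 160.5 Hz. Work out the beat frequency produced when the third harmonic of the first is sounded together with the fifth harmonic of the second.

Third harmonic of the first: 3·265.4 = 796.2 Hz.
Fifth harmonic of the second: 5·160.5 = 802.5 Hz.
f_beat = |796.2 − 802.5| = 6.3 Hz.

6.3 Hz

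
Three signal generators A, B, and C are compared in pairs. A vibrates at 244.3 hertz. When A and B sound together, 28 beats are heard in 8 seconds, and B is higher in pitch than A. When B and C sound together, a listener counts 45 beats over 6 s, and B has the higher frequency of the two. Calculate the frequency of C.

240.3 Hz

A–B: Beat frequency = 28/8 = 3.5 Hz.
B is above A, so f_B = 244.3 + 3.5 = 247.8 Hz.
B–C: Beat frequency = 45/6 = 7.5 Hz.
C is below B, so f_C = 247.8 − 7.5 = 240.3 Hz.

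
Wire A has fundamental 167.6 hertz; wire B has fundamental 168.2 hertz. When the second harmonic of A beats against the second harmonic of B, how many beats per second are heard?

Second harmonic of the first: 2·167.6 = 335.2 Hz.
Second harmonic of the second: 2·168.2 = 336.4 Hz.
f_beat = |335.2 − 336.4| = 1.2 Hz.

1.2 Hz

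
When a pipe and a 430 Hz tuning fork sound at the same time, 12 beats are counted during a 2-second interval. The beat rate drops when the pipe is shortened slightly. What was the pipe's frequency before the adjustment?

424 Hz

Beat frequency = 12/2 = 6 Hz.
|f − 430| = 6, so the pipe was at either 424 Hz or 436 Hz.
A shorter pipe has a higher fundamental; the adjustment raises the pipe's frequency.
The beat rate fell, so the adjustment moved the pipe toward 430 Hz — it must have started below the reference.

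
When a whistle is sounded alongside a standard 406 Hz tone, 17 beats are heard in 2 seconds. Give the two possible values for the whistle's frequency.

Beat frequency = 17/2 = 8.5 Hz.
|f − 406| = 8.5, so f = 406 ± 8.5.

397.5 Hz or 414.5 Hz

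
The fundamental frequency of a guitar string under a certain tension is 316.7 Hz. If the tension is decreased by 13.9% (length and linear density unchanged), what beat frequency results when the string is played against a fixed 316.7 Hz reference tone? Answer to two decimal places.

22.83 Hz

For a string, f ∝ √T, so the new frequency is 316.7·√0.861 = 293.8662 Hz.
f_beat = |293.8662 − 316.7| = 22.83 Hz.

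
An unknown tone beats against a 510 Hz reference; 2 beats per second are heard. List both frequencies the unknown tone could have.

508 Hz or 512 Hz

|f − 510| = 2, so f = 510 ± 2.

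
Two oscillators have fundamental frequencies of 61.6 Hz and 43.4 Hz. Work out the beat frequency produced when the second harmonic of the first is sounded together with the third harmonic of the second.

Second harmonic of the first: 2·61.6 = 123.2 Hz.
Third harmonic of the second: 3·43.4 = 130.2 Hz.
f_beat = |123.2 − 130.2| = 7.0 Hz.

7.0 Hz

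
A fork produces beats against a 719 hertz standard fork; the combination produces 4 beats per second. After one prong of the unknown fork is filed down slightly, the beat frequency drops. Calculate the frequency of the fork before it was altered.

715 Hz

|f − 719| = 4, so the fork was at either 715 Hz or 723 Hz.
Filing a prong removes mass and raises the fork's frequency; the adjustment raises the fork's frequency.
The beat rate fell, so the adjustment moved the fork toward 719 Hz — it must have started below the reference.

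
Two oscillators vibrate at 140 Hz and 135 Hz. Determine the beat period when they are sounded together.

0.200 s

f_beat = |140 − 135| = 5 Hz.
Beat period T = 1 / f_beat = 1 / 5 s.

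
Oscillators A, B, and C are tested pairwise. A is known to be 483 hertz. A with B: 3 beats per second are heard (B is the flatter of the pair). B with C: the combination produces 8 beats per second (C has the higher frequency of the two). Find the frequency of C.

488 Hz

B is below A, so f_B = 483 − 3 = 480 Hz.
C is above B, so f_C = 480 + 8 = 488 Hz.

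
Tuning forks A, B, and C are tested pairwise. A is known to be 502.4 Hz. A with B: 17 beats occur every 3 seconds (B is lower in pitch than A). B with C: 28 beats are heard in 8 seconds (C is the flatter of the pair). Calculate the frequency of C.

A–B: Beat frequency = 17/3 = 5.6667 Hz.
B is below A, so f_B = 502.4 − 5.6667 = 496.7333 Hz.
B–C: Beat frequency = 28/8 = 3.5 Hz.
C is below B, so f_C = 496.7333 − 3.5 = 493.2333 Hz.

493.2333 Hz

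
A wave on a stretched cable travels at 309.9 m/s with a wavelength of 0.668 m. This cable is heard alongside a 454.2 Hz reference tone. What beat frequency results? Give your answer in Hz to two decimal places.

Source frequency f = v/λ = 309.9/0.668 = 463.9222 Hz.
f_beat = |463.9222 − 454.2| = 9.72 Hz.

9.72 Hz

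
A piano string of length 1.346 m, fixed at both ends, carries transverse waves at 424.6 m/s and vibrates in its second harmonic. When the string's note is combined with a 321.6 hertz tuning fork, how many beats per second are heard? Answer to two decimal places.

For a string fixed at both ends, f_n = n·v/(2L) = 2·424.6/(2·1.346) = 315.4532 Hz.
f_beat = |315.4532 − 321.6| = 6.15 Hz.

6.15 Hz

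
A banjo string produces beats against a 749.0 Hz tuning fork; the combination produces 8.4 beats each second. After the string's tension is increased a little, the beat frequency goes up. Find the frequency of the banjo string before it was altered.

757.4 Hz

|f − 749.0| = 8.4, so the banjo string was at either 740.6 Hz or 757.4 Hz.
Higher tension means higher frequency; the adjustment raises the banjo string's frequency.
The beat rate rose, so the adjustment moved the banjo string further from 749.0 Hz — it was already above the reference.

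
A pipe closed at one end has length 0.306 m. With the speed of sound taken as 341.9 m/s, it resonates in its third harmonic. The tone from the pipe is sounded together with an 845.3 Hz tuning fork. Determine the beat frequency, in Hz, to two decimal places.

7.31 Hz

Closed pipe (odd harmonics): f_n = n·v/(4L) = 3·341.9/(4·0.306) = 837.9902 Hz.
f_beat = |837.9902 − 845.3| = 7.31 Hz.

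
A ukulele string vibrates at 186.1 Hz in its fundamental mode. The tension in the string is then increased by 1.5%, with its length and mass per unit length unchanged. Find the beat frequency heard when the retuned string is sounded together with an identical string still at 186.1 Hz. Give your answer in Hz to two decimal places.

For a string, f ∝ √T, so the new frequency is 186.1·√1.015 = 187.4906 Hz.
f_beat = |187.4906 − 186.1| = 1.39 Hz.

1.39 Hz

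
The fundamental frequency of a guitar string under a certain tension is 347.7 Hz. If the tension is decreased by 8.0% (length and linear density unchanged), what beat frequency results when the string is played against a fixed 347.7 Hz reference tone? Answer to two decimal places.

14.20 Hz

For a string, f ∝ √T, so the new frequency is 347.7·√0.920 = 333.5021 Hz.
f_beat = |333.5021 − 347.7| = 14.20 Hz.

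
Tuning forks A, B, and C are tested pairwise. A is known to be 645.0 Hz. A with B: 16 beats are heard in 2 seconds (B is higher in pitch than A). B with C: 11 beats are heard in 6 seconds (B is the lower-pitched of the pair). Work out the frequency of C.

654.8333 Hz

A–B: Beat frequency = 16/2 = 8 Hz.
B is above A, so f_B = 645.0 + 8 = 653 Hz.
B–C: Beat frequency = 11/6 = 1.8333 Hz.
C is above B, so f_C = 653 + 1.8333 = 654.8333 Hz.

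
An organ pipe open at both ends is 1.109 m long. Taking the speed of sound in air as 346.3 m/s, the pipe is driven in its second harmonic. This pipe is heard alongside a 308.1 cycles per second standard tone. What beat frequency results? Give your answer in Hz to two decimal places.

4.16 Hz

Open pipe: f_n = n·v/(2L) = 2·346.3/(2·1.109) = 312.2633 Hz.
f_beat = |312.2633 − 308.1| = 4.16 Hz.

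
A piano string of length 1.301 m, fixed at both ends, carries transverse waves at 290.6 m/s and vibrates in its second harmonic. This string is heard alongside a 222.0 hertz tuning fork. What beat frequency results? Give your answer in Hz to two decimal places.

1.37 Hz

For a string fixed at both ends, f_n = n·v/(2L) = 2·290.6/(2·1.301) = 223.3666 Hz.
f_beat = |223.3666 − 222.0| = 1.37 Hz.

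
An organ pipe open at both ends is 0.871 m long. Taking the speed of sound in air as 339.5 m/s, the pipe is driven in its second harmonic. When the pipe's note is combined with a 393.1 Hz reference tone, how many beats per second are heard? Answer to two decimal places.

Open pipe: f_n = n·v/(2L) = 2·339.5/(2·0.871) = 389.7819 Hz.
f_beat = |389.7819 − 393.1| = 3.32 Hz.

3.32 Hz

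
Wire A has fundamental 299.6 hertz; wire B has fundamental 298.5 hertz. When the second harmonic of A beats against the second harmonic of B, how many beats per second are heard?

Second harmonic of the first: 2·299.6 = 599.2 Hz.
Second harmonic of the second: 2·298.5 = 597.0 Hz.
f_beat = |599.2 − 597.0| = 2.2 Hz.

2.2 Hz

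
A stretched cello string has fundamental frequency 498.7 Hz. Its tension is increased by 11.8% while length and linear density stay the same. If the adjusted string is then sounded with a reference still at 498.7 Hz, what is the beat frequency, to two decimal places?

For a string, f ∝ √T, so the new frequency is 498.7·√1.118 = 527.3030 Hz.
f_beat = |527.3030 − 498.7| = 28.60 Hz.

28.60 Hz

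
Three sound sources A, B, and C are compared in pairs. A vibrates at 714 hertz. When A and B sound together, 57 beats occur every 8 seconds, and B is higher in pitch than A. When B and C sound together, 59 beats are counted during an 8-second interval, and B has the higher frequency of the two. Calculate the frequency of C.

A–B: Beat frequency = 57/8 = 7.125 Hz.
B is above A, so f_B = 714 + 7.125 = 721.125 Hz.
B–C: Beat frequency = 59/8 = 7.375 Hz.
C is below B, so f_C = 721.125 − 7.375 = 713.75 Hz.

713.75 Hz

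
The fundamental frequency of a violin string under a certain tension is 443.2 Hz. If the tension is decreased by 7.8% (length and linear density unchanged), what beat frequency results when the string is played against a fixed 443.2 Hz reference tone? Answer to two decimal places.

For a string, f ∝ √T, so the new frequency is 443.2·√0.922 = 425.5643 Hz.
f_beat = |425.5643 − 443.2| = 17.64 Hz.

17.64 Hz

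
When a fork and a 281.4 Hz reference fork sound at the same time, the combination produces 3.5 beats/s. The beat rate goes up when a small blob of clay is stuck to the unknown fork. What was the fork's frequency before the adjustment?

277.9 Hz

|f − 281.4| = 3.5, so the fork was at either 277.9 Hz or 284.9 Hz.
Adding mass to a fork lowers its frequency; the adjustment lowers the fork's frequency.
The beat rate rose, so the adjustment moved the fork further from 281.4 Hz — it was already below the reference.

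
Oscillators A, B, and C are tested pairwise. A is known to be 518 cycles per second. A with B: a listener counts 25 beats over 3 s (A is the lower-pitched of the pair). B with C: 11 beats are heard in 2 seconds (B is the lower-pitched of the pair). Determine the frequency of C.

531.8333 Hz

A–B: Beat frequency = 25/3 = 8.3333 Hz.
B is above A, so f_B = 518 + 8.3333 = 526.3333 Hz.
B–C: Beat frequency = 11/2 = 5.5 Hz.
C is above B, so f_C = 526.3333 + 5.5 = 531.8333 Hz.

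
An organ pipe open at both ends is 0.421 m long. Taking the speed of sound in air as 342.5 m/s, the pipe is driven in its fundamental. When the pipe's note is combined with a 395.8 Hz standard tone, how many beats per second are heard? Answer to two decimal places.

Open pipe: f_n = n·v/(2L) = 1·342.5/(2·0.421) = 406.7696 Hz.
f_beat = |406.7696 − 395.8| = 10.97 Hz.

10.97 Hz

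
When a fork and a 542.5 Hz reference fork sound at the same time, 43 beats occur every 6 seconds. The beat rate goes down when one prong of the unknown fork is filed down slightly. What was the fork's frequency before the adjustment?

Beat frequency = 43/6 = 7.1667 Hz.
|f − 542.5| = 7.1667, so the fork was at either 535.3333 Hz or 549.6667 Hz.
Filing a prong removes mass and raises the fork's frequency; the adjustment raises the fork's frequency.
The beat rate fell, so the adjustment moved the fork toward 542.5 Hz — it must have started below the reference.

535.3333 Hz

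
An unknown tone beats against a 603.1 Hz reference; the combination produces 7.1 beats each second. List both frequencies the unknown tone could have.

596 Hz or 610.2 Hz

|f − 603.1| = 7.1, so f = 603.1 ± 7.1.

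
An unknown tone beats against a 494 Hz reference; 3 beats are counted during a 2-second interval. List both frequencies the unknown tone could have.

492.5 Hz or 495.5 Hz

Beat frequency = 3/2 = 1.5 Hz.
|f − 494| = 1.5, so f = 494 ± 1.5.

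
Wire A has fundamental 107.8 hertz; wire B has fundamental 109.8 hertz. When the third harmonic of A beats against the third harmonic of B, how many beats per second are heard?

Third harmonic of the first: 3·107.8 = 323.4 Hz.
Third harmonic of the second: 3·109.8 = 329.4 Hz.
f_beat = |323.4 − 329.4| = 6.0 Hz.

6.0 Hz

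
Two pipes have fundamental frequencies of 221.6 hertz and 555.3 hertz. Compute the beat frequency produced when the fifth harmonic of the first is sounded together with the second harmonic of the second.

Fifth harmonic of the first: 5·221.6 = 1108.0 Hz.
Second harmonic of the second: 2·555.3 = 1110.6 Hz.
f_beat = |1108.0 − 1110.6| = 2.6 Hz.

2.6 Hz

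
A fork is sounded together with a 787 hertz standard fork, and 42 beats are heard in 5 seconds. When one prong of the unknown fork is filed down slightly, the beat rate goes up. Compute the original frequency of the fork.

795.4 Hz

Beat frequency = 42/5 = 8.4 Hz.
|f − 787| = 8.4, so the fork was at either 778.6 Hz or 795.4 Hz.
Filing a prong removes mass and raises the fork's frequency; the adjustment raises the fork's frequency.
The beat rate rose, so the adjustment moved the fork further from 787 Hz — it was already above the reference.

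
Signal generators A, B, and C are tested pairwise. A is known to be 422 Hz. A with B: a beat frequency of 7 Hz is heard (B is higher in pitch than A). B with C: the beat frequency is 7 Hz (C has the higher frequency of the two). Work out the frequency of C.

B is above A, so f_B = 422 + 7 = 429 Hz.
C is above B, so f_C = 429 + 7 = 436 Hz.

436 Hz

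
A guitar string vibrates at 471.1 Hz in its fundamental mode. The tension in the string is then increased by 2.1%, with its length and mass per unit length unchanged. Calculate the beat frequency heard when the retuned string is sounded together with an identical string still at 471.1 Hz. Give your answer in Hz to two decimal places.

4.92 Hz

For a string, f ∝ √T, so the new frequency is 471.1·√1.021 = 476.0208 Hz.
f_beat = |476.0208 − 471.1| = 4.92 Hz.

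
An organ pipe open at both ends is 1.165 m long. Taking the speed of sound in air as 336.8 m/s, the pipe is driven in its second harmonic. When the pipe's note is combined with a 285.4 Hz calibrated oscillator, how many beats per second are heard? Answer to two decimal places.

Open pipe: f_n = n·v/(2L) = 2·336.8/(2·1.165) = 289.0987 Hz.
f_beat = |289.0987 − 285.4| = 3.70 Hz.

3.70 Hz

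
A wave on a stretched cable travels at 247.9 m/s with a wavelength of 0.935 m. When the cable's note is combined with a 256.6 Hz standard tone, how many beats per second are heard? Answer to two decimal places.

8.53 Hz

Source frequency f = v/λ = 247.9/0.935 = 265.1337 Hz.
f_beat = |265.1337 − 256.6| = 8.53 Hz.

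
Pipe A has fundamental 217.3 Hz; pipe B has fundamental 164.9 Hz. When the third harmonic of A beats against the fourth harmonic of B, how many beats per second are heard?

7.7 Hz

Third harmonic of the first: 3·217.3 = 651.9 Hz.
Fourth harmonic of the second: 4·164.9 = 659.6 Hz.
f_beat = |651.9 − 659.6| = 7.7 Hz.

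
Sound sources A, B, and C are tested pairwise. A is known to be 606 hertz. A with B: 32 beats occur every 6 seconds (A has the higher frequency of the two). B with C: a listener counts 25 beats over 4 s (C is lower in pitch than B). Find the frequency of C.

A–B: Beat frequency = 32/6 = 5.3333 Hz.
B is below A, so f_B = 606 − 5.3333 = 600.6667 Hz.
B–C: Beat frequency = 25/4 = 6.25 Hz.
C is below B, so f_C = 600.6667 − 6.25 = 594.4167 Hz.

594.4167 Hz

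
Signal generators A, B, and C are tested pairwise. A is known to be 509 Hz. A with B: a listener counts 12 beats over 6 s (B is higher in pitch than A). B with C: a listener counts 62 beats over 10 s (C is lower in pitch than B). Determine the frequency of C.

A–B: Beat frequency = 12/6 = 2 Hz.
B is above A, so f_B = 509 + 2 = 511 Hz.
B–C: Beat frequency = 62/10 = 6.2 Hz.
C is below B, so f_C = 511 − 6.2 = 504.8 Hz.

504.8 Hz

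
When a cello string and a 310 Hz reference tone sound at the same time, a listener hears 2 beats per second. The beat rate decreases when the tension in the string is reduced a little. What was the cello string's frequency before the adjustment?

312 Hz

|f − 310| = 2, so the cello string was at either 308 Hz or 312 Hz.
Lower tension means lower frequency; the adjustment lowers the cello string's frequency.
The beat rate fell, so the adjustment moved the cello string toward 310 Hz — it must have started above the reference.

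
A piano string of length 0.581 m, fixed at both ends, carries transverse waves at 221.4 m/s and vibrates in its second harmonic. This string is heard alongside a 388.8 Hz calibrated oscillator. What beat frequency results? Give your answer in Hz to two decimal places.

7.73 Hz

For a string fixed at both ends, f_n = n·v/(2L) = 2·221.4/(2·0.581) = 381.0671 Hz.
f_beat = |381.0671 − 388.8| = 7.73 Hz.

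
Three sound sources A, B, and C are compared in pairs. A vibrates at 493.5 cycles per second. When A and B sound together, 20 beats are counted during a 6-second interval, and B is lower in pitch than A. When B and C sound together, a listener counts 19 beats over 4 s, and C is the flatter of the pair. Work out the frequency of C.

485.4167 Hz

A–B: Beat frequency = 20/6 = 3.3333 Hz.
B is below A, so f_B = 493.5 − 3.3333 = 490.1667 Hz.
B–C: Beat frequency = 19/4 = 4.75 Hz.
C is below B, so f_C = 490.1667 − 4.75 = 485.4167 Hz.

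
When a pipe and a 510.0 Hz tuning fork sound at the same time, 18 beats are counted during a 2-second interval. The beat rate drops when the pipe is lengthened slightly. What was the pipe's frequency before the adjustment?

519 Hz

Beat frequency = 18/2 = 9 Hz.
|f − 510.0| = 9, so the pipe was at either 501 Hz or 519 Hz.
A longer pipe has a lower fundamental; the adjustment lowers the pipe's frequency.
The beat rate fell, so the adjustment moved the pipe toward 510.0 Hz — it must have started above the reference.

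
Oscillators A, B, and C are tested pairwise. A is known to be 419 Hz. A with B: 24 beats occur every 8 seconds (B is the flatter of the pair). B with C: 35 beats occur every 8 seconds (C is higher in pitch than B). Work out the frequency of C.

420.375 Hz

A–B: Beat frequency = 24/8 = 3 Hz.
B is below A, so f_B = 419 − 3 = 416 Hz.
B–C: Beat frequency = 35/8 = 4.375 Hz.
C is above B, so f_C = 416 + 4.375 = 420.375 Hz.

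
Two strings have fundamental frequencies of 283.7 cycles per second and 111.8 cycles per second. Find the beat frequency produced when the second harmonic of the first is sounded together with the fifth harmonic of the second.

8.4 Hz

Second harmonic of the first: 2·283.7 = 567.4 Hz.
Fifth harmonic of the second: 5·111.8 = 559.0 Hz.
f_beat = |567.4 − 559.0| = 8.4 Hz.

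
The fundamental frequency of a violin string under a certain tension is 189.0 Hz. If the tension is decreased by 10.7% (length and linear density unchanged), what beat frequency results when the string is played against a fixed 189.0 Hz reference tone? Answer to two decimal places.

10.40 Hz

For a string, f ∝ √T, so the new frequency is 189.0·√0.893 = 178.6025 Hz.
f_beat = |178.6025 − 189.0| = 10.40 Hz.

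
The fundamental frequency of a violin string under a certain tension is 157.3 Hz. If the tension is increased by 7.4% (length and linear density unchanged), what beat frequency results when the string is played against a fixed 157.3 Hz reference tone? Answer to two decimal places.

5.72 Hz

For a string, f ∝ √T, so the new frequency is 157.3·√1.074 = 163.0162 Hz.
f_beat = |163.0162 − 157.3| = 5.72 Hz.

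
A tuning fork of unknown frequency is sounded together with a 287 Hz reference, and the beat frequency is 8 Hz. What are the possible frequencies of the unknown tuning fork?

|f − 287| = 8, so f = 287 ± 8.

279 Hz or 295 Hz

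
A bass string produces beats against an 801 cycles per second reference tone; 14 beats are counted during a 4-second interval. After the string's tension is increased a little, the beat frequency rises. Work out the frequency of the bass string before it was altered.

Beat frequency = 14/4 = 3.5 Hz.
|f − 801| = 3.5, so the bass string was at either 797.5 Hz or 804.5 Hz.
Higher tension means higher frequency; the adjustment raises the bass string's frequency.
The beat rate rose, so the adjustment moved the bass string further from 801 Hz — it was already above the reference.

804.5 Hz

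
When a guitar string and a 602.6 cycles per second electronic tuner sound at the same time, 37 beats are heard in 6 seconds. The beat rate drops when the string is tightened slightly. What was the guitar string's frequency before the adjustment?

Beat frequency = 37/6 = 6.1667 Hz.
|f − 602.6| = 6.1667, so the guitar string was at either 596.4333 Hz or 608.7667 Hz.
Increasing tension raises a string's frequency; the adjustment raises the guitar string's frequency.
The beat rate fell, so the adjustment moved the guitar string toward 602.6 Hz — it must have started below the reference.

596.4333 Hz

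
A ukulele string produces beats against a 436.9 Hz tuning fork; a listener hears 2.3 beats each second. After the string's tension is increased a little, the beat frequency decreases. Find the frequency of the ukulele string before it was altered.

434.6 Hz

|f − 436.9| = 2.3, so the ukulele string was at either 434.6 Hz or 439.2 Hz.
Higher tension means higher frequency; the adjustment raises the ukulele string's frequency.
The beat rate fell, so the adjustment moved the ukulele string toward 436.9 Hz — it must have started below the reference.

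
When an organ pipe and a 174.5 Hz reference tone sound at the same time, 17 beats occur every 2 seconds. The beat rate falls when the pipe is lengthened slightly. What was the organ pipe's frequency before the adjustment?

Beat frequency = 17/2 = 8.5 Hz.
|f − 174.5| = 8.5, so the organ pipe was at either 166 Hz or 183 Hz.
A longer pipe has a lower fundamental; the adjustment lowers the organ pipe's frequency.
The beat rate fell, so the adjustment moved the organ pipe toward 174.5 Hz — it must have started above the reference.

183 Hz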